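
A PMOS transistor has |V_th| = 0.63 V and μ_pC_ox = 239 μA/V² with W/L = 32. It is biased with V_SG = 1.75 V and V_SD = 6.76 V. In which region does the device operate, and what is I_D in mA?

k_p = μ_pC_ox · (W/L) = 7.648 mA/V².
V_ov = V_SG − |V_th| = 1.75 − 0.63 = 1.12 V.
Since V_SD = 6.76 V ≥ V_ov = 1.12 V, the device is in saturation.
I_D = ½ k_p V_ov² = 0.5 × 7.648 × 1.12² = 4.8 mA.

Saturation; I_D = 4.80 mA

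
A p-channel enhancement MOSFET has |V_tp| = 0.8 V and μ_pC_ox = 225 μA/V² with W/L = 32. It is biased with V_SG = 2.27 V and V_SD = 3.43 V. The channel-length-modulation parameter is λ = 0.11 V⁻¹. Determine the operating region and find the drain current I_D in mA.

k_p = μ_pC_ox · (W/L) = 7.2 mA/V².
V_ov = V_SG − |V_tp| = 2.27 − 0.8 = 1.47 V.
Since V_SD = 3.43 V ≥ V_ov = 1.47 V, the device is in saturation.
I_D = ½ k_p V_ov² (1 + λ V_SD) = 0.5 × 7.2 × 1.47² × (1 + 0.11 × 3.43) = 10.7 mA.

Saturation; I_D = 10.7 mA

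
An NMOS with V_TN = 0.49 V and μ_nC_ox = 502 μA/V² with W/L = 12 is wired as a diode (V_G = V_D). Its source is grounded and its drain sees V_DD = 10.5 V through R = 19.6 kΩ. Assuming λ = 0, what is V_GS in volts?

With gate tied to drain, V_GS = V_DS ≥ V_GS − V_TN, so the device is in saturation.
k_n = μ_nC_ox · (W/L) = 6.024 mA/V².
KCL at the drain: ½ k_n (V_GS − V_TN)² = (V_DD − V_GS)/R.
Let x = V_GS − 0.49. Then 59 x² + x − 10.01 = 0, giving x = 0.403 V (positive root), so V_GS = 0.893 V.
I_D = (V_DD − V_GS)/R = (10.5 − 0.893) / 19.6 = 0.49 mA.

V_GS = 0.893 V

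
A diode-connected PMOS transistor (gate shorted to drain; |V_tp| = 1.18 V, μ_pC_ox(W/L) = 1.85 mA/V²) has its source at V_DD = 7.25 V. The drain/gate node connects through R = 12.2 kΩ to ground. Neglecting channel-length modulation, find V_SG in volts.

V_SG = 1.87 V

With gate tied to drain, V_SG = V_SD ≥ V_SG − |V_tp|, so the device is in saturation.
KCL at the drain: ½ k_p (V_SG − |V_tp|)² = (V_DD − V_SG)/R.
Let x = V_SG − 1.18. Then 11.3 x² + x − 6.07 = 0, giving x = 0.69 V (positive root), so V_SG = 1.87 V.
I_D = (V_DD − V_SG)/R = (7.25 − 1.87) / 12.2 = 0.441 mA.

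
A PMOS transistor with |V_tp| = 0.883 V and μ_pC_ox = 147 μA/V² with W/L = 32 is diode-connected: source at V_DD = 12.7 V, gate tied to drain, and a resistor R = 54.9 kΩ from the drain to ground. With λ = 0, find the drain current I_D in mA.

With gate tied to drain, V_SG = V_SD ≥ V_SG − |V_tp|, so the device is in saturation.
k_p = μ_pC_ox · (W/L) = 4.704 mA/V².
KCL at the drain: ½ k_p (V_SG − |V_tp|)² = (V_DD − V_SG)/R.
Let x = V_SG − 0.883. Then 129 x² + x − 11.82 = 0, giving x = 0.299 V (positive root), so V_SG = 1.18 V.
I_D = (V_DD − V_SG)/R = (12.7 − 1.18) / 54.9 = 0.21 mA.

I_D = 0.210 mA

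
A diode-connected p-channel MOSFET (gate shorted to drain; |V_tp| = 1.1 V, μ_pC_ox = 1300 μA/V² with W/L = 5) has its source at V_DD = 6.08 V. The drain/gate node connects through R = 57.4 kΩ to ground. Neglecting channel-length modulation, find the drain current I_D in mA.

With gate tied to drain, V_SG = V_SD ≥ V_SG − |V_tp|, so the device is in saturation.
k_p = μ_pC_ox · (W/L) = 6.5 mA/V².
KCL at the drain: ½ k_p (V_SG − |V_tp|)² = (V_DD − V_SG)/R.
Let x = V_SG − 1.1. Then 187 x² + x − 4.98 = 0, giving x = 0.161 V (positive root), so V_SG = 1.26 V.
I_D = (V_DD − V_SG)/R = (6.08 − 1.26) / 57.4 = 0.084 mA.

I_D = 0.0840 mA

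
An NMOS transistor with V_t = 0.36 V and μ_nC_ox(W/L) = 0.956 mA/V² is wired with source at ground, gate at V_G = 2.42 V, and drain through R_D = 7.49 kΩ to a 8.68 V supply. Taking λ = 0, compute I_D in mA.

V_GS = V_G = 2.42 V, so V_ov = 2.42 − 0.36 = 2.06 V.
Assume saturation: I_D = ½ k_n V_ov² = 0.5 × 0.956 × 2.06² = 2.03 mA, giving V_DS = V_DD − I_D R_D = 8.68 − 2.03 × 7.49 = -6.51 V.
But -6.51 V < V_ov = 2.06 V, so the device is actually in triode.
In triode I_D = k_n[V_ov V_DS − ½ V_DS²] and I_D = (V_DD − V_DS)/R_D. Equating: 3.58 V_DS² − 15.75 V_DS + 8.68 = 0, giving V_DS = 0.646 V (the root below V_ov).
I_D = (8.68 − 0.646) / 7.49 = 1.07 mA.

I_D = 1.07 mA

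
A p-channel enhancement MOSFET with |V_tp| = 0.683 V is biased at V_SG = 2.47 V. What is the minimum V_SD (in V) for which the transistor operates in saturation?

The boundary between triode and saturation is V_SD = V_SG − |V_tp| = V_ov.
V_ov = 2.47 − 0.683 = 1.79 V.

V_SD,sat = 1.79 V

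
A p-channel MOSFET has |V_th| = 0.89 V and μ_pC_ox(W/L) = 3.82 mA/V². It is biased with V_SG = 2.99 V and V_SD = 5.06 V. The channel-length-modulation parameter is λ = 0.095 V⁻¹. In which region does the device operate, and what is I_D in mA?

Saturation; I_D = 12.5 mA

V_ov = V_SG − |V_th| = 2.99 − 0.89 = 2.1 V.
Since V_SD = 5.06 V ≥ V_ov = 2.1 V, the device is in saturation.
I_D = ½ k_p V_ov² (1 + λ V_SD) = 0.5 × 3.82 × 2.1² × (1 + 0.095 × 5.06) = 12.5 mA.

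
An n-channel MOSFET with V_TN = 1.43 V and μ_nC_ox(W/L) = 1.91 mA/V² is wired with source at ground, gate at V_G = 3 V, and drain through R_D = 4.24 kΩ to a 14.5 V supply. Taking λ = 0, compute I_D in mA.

V_GS = V_G = 3 V, so V_ov = 3 − 1.43 = 1.57 V.
Assume saturation: I_D = ½ k_n V_ov² = 0.5 × 1.91 × 1.57² = 2.35 mA, giving V_DS = V_DD − I_D R_D = 14.5 − 2.35 × 4.24 = 4.52 V.
V_DS = 4.52 V ≥ V_ov = 1.57 V, confirming saturation.

I_D = 2.35 mA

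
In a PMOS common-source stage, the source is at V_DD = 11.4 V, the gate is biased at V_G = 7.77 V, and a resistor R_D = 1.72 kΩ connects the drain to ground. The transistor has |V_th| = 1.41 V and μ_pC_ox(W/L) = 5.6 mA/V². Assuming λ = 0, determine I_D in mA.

I_D = 6.29 mA

V_SG = V_DD − V_G = 11.4 − 7.77 = 3.63 V, so V_ov = 3.63 − 1.41 = 2.22 V.
Assume saturation: I_D = ½ k_p V_ov² = 0.5 × 5.6 × 2.22² = 13.8 mA, giving V_SD = V_DD − I_D R_D = 11.4 − 13.8 × 1.72 = -12.3 V.
But -12.3 V < V_ov = 2.22 V, so the device is actually in triode.
In triode I_D = k_p[V_ov V_SD − ½ V_SD²] and I_D = (V_DD − V_SD)/R_D. Equating: 4.82 V_SD² − 22.38 V_SD + 11.4 = 0, giving V_SD = 0.582 V (the root below V_ov).
I_D = (11.4 − 0.582) / 1.72 = 6.29 mA.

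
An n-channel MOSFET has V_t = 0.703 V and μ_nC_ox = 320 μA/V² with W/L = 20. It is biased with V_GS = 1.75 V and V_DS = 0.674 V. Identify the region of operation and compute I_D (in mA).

Triode; I_D = 3.06 mA

k_n = μ_nC_ox · (W/L) = 6.4 mA/V².
V_ov = V_GS − V_t = 1.75 − 0.703 = 1.05 V.
Since V_DS = 0.674 V < V_ov = 1.05 V, the device is in the triode region.
I_D = k_n [V_ov · V_DS − ½ V_DS²] = 6.4 × [1.05 × 0.674 − 0.5 × 0.674²] = 3.06 mA.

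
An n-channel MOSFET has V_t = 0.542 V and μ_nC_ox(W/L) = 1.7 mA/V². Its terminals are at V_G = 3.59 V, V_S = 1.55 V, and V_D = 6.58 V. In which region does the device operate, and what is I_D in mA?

V_GS = V_G − V_S = 3.59 − 1.55 = 2.04 V; V_DS = V_D − V_S = 6.58 − 1.55 = 5.03 V.
V_ov = V_GS − V_t = 2.04 − 0.542 = 1.5 V.
Since V_DS = 5.03 V ≥ V_ov = 1.5 V, the device is in saturation.
I_D = ½ k_n V_ov² = 0.5 × 1.7 × 1.5² = 1.91 mA.

Saturation; I_D = 1.91 mA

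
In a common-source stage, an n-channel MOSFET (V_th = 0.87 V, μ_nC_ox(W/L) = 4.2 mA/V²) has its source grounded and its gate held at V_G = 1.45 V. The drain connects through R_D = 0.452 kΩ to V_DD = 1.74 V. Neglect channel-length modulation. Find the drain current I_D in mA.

I_D = 0.706 mA

V_GS = V_G = 1.45 V, so V_ov = 1.45 − 0.87 = 0.58 V.
Assume saturation: I_D = ½ k_n V_ov² = 0.5 × 4.2 × 0.58² = 0.706 mA, giving V_DS = V_DD − I_D R_D = 1.74 − 0.706 × 0.452 = 1.42 V.
V_DS = 1.42 V ≥ V_ov = 0.58 V, confirming saturation.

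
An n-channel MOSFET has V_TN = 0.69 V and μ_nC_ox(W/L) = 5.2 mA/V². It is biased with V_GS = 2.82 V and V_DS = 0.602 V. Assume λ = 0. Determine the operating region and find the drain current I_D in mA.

V_ov = V_GS − V_TN = 2.82 − 0.69 = 2.13 V.
Since V_DS = 0.602 V < V_ov = 2.13 V, the device is in the triode region.
I_D = k_n [V_ov · V_DS − ½ V_DS²] = 5.2 × [2.13 × 0.602 − 0.5 × 0.602²] = 5.73 mA.

Triode; I_D = 5.73 mA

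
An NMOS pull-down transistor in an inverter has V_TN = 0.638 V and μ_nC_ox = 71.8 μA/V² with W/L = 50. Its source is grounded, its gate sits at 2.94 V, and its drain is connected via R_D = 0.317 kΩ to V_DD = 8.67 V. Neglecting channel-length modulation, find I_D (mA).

V_GS = V_G = 2.94 V, so V_ov = 2.94 − 0.638 = 2.3 V.
k_n = μ_nC_ox · (W/L) = 3.59 mA/V².
Assume saturation: I_D = ½ k_n V_ov² = 0.5 × 3.59 × 2.3² = 9.51 mA, giving V_DS = V_DD − I_D R_D = 8.67 − 9.51 × 0.317 = 5.65 V.
V_DS = 5.65 V ≥ V_ov = 2.3 V, confirming saturation.

I_D = 9.51 mA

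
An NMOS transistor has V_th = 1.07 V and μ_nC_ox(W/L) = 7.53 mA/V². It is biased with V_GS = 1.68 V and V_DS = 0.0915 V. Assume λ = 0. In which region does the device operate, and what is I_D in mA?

Triode; I_D = 0.389 mA

V_ov = V_GS − V_th = 1.68 − 1.07 = 0.61 V.
Since V_DS = 0.0915 V < V_ov = 0.61 V, the device is in the triode region.
I_D = k_n [V_ov · V_DS − ½ V_DS²] = 7.53 × [0.61 × 0.0915 − 0.5 × 0.0915²] = 0.389 mA.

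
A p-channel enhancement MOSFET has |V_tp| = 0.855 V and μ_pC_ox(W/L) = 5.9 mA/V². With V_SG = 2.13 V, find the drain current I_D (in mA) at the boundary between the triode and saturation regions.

I_D = 4.80 mA

At the boundary V_SD = V_ov = V_SG − |V_tp| = 2.13 − 0.855 = 1.27 V.
I_D = ½ k_p V_ov² = 0.5 × 5.9 × 1.27² = 4.8 mA.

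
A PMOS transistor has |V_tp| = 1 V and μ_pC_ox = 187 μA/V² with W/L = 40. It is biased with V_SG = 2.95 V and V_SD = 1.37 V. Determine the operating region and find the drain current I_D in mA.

k_p = μ_pC_ox · (W/L) = 7.48 mA/V².
V_ov = V_SG − |V_tp| = 2.95 − 1 = 1.95 V.
Since V_SD = 1.37 V < V_ov = 1.95 V, the device is in the triode region.
I_D = k_p [V_ov · V_SD − ½ V_SD²] = 7.48 × [1.95 × 1.37 − 0.5 × 1.37²] = 13 mA.

Triode; I_D = 13.0 mA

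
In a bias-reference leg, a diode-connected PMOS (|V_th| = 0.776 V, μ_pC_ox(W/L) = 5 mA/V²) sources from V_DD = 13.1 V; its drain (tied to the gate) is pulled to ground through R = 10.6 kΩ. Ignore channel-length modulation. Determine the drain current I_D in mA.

With gate tied to drain, V_SG = V_SD ≥ V_SG − |V_th|, so the device is in saturation.
KCL at the drain: ½ k_p (V_SG − |V_th|)² = (V_DD − V_SG)/R.
Let x = V_SG − 0.776. Then 26.5 x² + x − 12.32 = 0, giving x = 0.663 V (positive root), so V_SG = 1.44 V.
I_D = (V_DD − V_SG)/R = (13.1 − 1.44) / 10.6 = 1.1 mA.

I_D = 1.10 mA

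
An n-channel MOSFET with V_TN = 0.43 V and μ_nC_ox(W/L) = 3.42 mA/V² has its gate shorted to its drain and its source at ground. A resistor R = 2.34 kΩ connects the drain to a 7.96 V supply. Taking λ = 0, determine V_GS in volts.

With gate tied to drain, V_GS = V_DS ≥ V_GS − V_TN, so the device is in saturation.
KCL at the drain: ½ k_n (V_GS − V_TN)² = (V_DD − V_GS)/R.
Let x = V_GS − 0.43. Then 4 x² + x − 7.53 = 0, giving x = 1.25 V (positive root), so V_GS = 1.68 V.
I_D = (V_DD − V_GS)/R = (7.96 − 1.68) / 2.34 = 2.68 mA.

V_GS = 1.68 V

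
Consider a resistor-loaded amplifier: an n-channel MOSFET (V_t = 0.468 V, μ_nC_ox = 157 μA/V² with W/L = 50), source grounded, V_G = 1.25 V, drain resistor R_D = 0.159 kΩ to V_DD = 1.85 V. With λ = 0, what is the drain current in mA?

I_D = 2.40 mA

V_GS = V_G = 1.25 V, so V_ov = 1.25 − 0.468 = 0.782 V.
k_n = μ_nC_ox · (W/L) = 7.85 mA/V².
Assume saturation: I_D = ½ k_n V_ov² = 0.5 × 7.85 × 0.782² = 2.4 mA, giving V_DS = V_DD − I_D R_D = 1.85 − 2.4 × 0.159 = 1.47 V.
V_DS = 1.47 V ≥ V_ov = 0.782 V, confirming saturation.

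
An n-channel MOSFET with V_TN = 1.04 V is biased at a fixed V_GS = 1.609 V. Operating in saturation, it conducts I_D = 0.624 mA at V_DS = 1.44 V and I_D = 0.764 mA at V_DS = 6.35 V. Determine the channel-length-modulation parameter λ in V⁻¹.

λ = 0.0489 V⁻¹

With V_GS fixed, I_D ∝ (1 + λ V_DS) in saturation, so I_D2/I_D1 = (1 + λ V_DS2)/(1 + λ V_DS1).
0.764/0.624 = 1.224 = (1 + 6.35 λ)/(1 + 1.44 λ).
Solving: λ (I_D1 V_DS2 − I_D2 V_DS1) = I_D2 − I_D1, so λ = (0.764 − 0.624) / (0.624 × 6.35 − 0.764 × 1.44) = 0.14 / 2.86 = 0.0489 V⁻¹.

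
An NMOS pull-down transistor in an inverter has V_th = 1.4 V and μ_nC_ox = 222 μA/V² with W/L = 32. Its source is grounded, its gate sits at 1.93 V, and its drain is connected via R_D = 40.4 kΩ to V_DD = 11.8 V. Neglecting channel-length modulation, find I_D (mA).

V_GS = V_G = 1.93 V, so V_ov = 1.93 − 1.4 = 0.53 V.
k_n = μ_nC_ox · (W/L) = 7.104 mA/V².
Assume saturation: I_D = ½ k_n V_ov² = 0.5 × 7.104 × 0.53² = 0.998 mA, giving V_DS = V_DD − I_D R_D = 11.8 − 0.998 × 40.4 = -28.5 V.
But -28.5 V < V_ov = 0.53 V, so the device is actually in triode.
In triode I_D = k_n[V_ov V_DS − ½ V_DS²] and I_D = (V_DD − V_DS)/R_D. Equating: 144 V_DS² − 153.1 V_DS + 11.8 = 0, giving V_DS = 0.0836 V (the root below V_ov).
I_D = (11.8 − 0.0836) / 40.4 = 0.29 mA.

I_D = 0.290 mA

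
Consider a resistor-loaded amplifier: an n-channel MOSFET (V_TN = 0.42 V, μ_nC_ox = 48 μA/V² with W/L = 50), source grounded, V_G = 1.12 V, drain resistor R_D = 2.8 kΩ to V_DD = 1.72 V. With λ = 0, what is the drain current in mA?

V_GS = V_G = 1.12 V, so V_ov = 1.12 − 0.42 = 0.7 V.
k_n = μ_nC_ox · (W/L) = 2.4 mA/V².
Assume saturation: I_D = ½ k_n V_ov² = 0.5 × 2.4 × 0.7² = 0.588 mA, giving V_DS = V_DD − I_D R_D = 1.72 − 0.588 × 2.8 = 0.0736 V.
But 0.0736 V < V_ov = 0.7 V, so the device is actually in triode.
In triode I_D = k_n[V_ov V_DS − ½ V_DS²] and I_D = (V_DD − V_DS)/R_D. Equating: 3.36 V_DS² − 5.704 V_DS + 1.72 = 0, giving V_DS = 0.392 V (the root below V_ov).
I_D = (1.72 − 0.392) / 2.8 = 0.474 mA.

I_D = 0.474 mA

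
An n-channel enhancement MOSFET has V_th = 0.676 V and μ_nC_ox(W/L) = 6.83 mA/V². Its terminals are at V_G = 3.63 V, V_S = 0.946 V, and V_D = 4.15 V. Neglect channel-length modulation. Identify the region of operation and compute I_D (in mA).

Saturation; I_D = 13.8 mA

V_GS = V_G − V_S = 3.63 − 0.946 = 2.68 V; V_DS = V_D − V_S = 4.15 − 0.946 = 3.2 V.
V_ov = V_GS − V_th = 2.68 − 0.676 = 2.01 V.
Since V_DS = 3.2 V ≥ V_ov = 2.01 V, the device is in saturation.
I_D = ½ k_n V_ov² = 0.5 × 6.83 × 2.01² = 13.8 mA.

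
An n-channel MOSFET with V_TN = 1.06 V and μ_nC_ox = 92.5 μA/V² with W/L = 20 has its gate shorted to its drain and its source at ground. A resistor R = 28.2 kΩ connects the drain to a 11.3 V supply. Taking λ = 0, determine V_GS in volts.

With gate tied to drain, V_GS = V_DS ≥ V_GS − V_TN, so the device is in saturation.
k_n = μ_nC_ox · (W/L) = 1.85 mA/V².
KCL at the drain: ½ k_n (V_GS − V_TN)² = (V_DD − V_GS)/R.
Let x = V_GS − 1.06. Then 26.1 x² + x − 10.24 = 0, giving x = 0.608 V (positive root), so V_GS = 1.67 V.
I_D = (V_DD − V_GS)/R = (11.3 − 1.67) / 28.2 = 0.342 mA.

V_GS = 1.67 V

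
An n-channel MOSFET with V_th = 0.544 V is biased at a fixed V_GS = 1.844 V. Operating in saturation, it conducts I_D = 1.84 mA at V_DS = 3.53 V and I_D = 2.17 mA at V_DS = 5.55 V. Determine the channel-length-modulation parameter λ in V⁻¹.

λ = 0.129 V⁻¹

With V_GS fixed, I_D ∝ (1 + λ V_DS) in saturation, so I_D2/I_D1 = (1 + λ V_DS2)/(1 + λ V_DS1).
2.17/1.84 = 1.179 = (1 + 5.55 λ)/(1 + 3.53 λ).
Solving: λ (I_D1 V_DS2 − I_D2 V_DS1) = I_D2 − I_D1, so λ = (2.17 − 1.84) / (1.84 × 5.55 − 2.17 × 3.53) = 0.33 / 2.55 = 0.129 V⁻¹.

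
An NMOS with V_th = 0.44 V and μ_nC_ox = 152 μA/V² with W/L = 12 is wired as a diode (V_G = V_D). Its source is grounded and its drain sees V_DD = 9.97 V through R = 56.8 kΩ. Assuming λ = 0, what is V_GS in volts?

V_GS = 0.859 V

With gate tied to drain, V_GS = V_DS ≥ V_GS − V_th, so the device is in saturation.
k_n = μ_nC_ox · (W/L) = 1.824 mA/V².
KCL at the drain: ½ k_n (V_GS − V_th)² = (V_DD − V_GS)/R.
Let x = V_GS − 0.44. Then 51.8 x² + x − 9.53 = 0, giving x = 0.419 V (positive root), so V_GS = 0.859 V.
I_D = (V_DD − V_GS)/R = (9.97 − 0.859) / 56.8 = 0.16 mA.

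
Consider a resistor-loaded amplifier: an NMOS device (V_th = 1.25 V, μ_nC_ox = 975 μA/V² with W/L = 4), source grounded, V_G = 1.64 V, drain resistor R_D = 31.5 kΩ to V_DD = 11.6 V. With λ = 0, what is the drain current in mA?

I_D = 0.297 mA

V_GS = V_G = 1.64 V, so V_ov = 1.64 − 1.25 = 0.39 V.
k_n = μ_nC_ox · (W/L) = 3.9 mA/V².
Assume saturation: I_D = ½ k_n V_ov² = 0.5 × 3.9 × 0.39² = 0.297 mA, giving V_DS = V_DD − I_D R_D = 11.6 − 0.297 × 31.5 = 2.26 V.
V_DS = 2.26 V ≥ V_ov = 0.39 V, confirming saturation.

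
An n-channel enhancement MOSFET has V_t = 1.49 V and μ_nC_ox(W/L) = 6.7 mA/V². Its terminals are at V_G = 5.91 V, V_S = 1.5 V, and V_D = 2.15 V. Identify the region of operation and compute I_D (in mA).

V_GS = V_G − V_S = 5.91 − 1.5 = 4.41 V; V_DS = V_D − V_S = 2.15 − 1.5 = 0.65 V.
V_ov = V_GS − V_t = 4.41 − 1.49 = 2.92 V.
Since V_DS = 0.65 V < V_ov = 2.92 V, the device is in the triode region.
I_D = k_n [V_ov · V_DS − ½ V_DS²] = 6.7 × [2.92 × 0.65 − 0.5 × 0.65²] = 11.3 mA.

Triode; I_D = 11.3 mA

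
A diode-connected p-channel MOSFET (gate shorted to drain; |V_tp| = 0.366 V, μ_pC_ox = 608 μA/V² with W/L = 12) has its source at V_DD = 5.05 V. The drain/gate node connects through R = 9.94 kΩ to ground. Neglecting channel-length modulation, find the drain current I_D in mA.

With gate tied to drain, V_SG = V_SD ≥ V_SG − |V_tp|, so the device is in saturation.
k_p = μ_pC_ox · (W/L) = 7.296 mA/V².
KCL at the drain: ½ k_p (V_SG − |V_tp|)² = (V_DD − V_SG)/R.
Let x = V_SG − 0.366. Then 36.3 x² + x − 4.684 = 0, giving x = 0.346 V (positive root), so V_SG = 0.712 V.
I_D = (V_DD − V_SG)/R = (5.05 − 0.712) / 9.94 = 0.436 mA.

I_D = 0.436 mA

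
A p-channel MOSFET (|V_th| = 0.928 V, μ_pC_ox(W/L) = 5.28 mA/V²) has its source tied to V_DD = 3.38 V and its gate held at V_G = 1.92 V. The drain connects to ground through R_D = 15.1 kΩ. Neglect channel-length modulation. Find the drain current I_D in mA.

V_SG = V_DD − V_G = 3.38 − 1.92 = 1.46 V, so V_ov = 1.46 − 0.928 = 0.532 V.
Assume saturation: I_D = ½ k_p V_ov² = 0.5 × 5.28 × 0.532² = 0.747 mA, giving V_SD = V_DD − I_D R_D = 3.38 − 0.747 × 15.1 = -7.9 V.
But -7.9 V < V_ov = 0.532 V, so the device is actually in triode.
In triode I_D = k_p[V_ov V_SD − ½ V_SD²] and I_D = (V_DD − V_SD)/R_D. Equating: 39.9 V_SD² − 43.42 V_SD + 3.38 = 0, giving V_SD = 0.0844 V (the root below V_ov).
I_D = (3.38 − 0.0844) / 15.1 = 0.218 mA.

I_D = 0.218 mA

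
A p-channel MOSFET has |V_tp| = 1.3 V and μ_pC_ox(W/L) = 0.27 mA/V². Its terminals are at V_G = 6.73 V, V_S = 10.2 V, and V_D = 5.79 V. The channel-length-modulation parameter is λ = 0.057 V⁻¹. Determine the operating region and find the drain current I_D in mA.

V_SG = V_S − V_G = 10.2 − 6.73 = 3.47 V; V_SD = V_S − V_D = 10.2 − 5.79 = 4.41 V.
V_ov = V_SG − |V_tp| = 3.47 − 1.3 = 2.17 V.
Since V_SD = 4.41 V ≥ V_ov = 2.17 V, the device is in saturation.
I_D = ½ k_p V_ov² (1 + λ V_SD) = 0.5 × 0.27 × 2.17² × (1 + 0.057 × 4.41) = 0.795 mA.

Saturation; I_D = 0.795 mA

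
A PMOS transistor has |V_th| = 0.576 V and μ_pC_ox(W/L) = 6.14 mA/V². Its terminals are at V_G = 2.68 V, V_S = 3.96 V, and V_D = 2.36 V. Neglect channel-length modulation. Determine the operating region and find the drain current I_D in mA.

V_SG = V_S − V_G = 3.96 − 2.68 = 1.28 V; V_SD = V_S − V_D = 3.96 − 2.36 = 1.6 V.
V_ov = V_SG − |V_th| = 1.28 − 0.576 = 0.704 V.
Since V_SD = 1.6 V ≥ V_ov = 0.704 V, the device is in saturation.
I_D = ½ k_p V_ov² = 0.5 × 6.14 × 0.704² = 1.52 mA.

Saturation; I_D = 1.52 mA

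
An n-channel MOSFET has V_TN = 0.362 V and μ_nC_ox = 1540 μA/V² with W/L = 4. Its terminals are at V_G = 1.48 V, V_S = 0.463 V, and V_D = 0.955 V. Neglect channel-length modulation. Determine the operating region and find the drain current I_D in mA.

Triode; I_D = 1.24 mA

V_GS = V_G − V_S = 1.48 − 0.463 = 1.02 V; V_DS = V_D − V_S = 0.955 − 0.463 = 0.492 V.
k_n = μ_nC_ox · (W/L) = 6.16 mA/V².
V_ov = V_GS − V_TN = 1.02 − 0.362 = 0.655 V.
Since V_DS = 0.492 V < V_ov = 0.655 V, the device is in the triode region.
I_D = k_n [V_ov · V_DS − ½ V_DS²] = 6.16 × [0.655 × 0.492 − 0.5 × 0.492²] = 1.24 mA.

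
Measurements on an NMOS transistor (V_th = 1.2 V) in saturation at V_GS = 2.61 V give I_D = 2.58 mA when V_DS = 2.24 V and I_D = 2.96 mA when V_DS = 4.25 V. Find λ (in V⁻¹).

With V_GS fixed, I_D ∝ (1 + λ V_DS) in saturation, so I_D2/I_D1 = (1 + λ V_DS2)/(1 + λ V_DS1).
2.96/2.58 = 1.147 = (1 + 4.25 λ)/(1 + 2.24 λ).
Solving: λ (I_D1 V_DS2 − I_D2 V_DS1) = I_D2 − I_D1, so λ = (2.96 − 2.58) / (2.58 × 4.25 − 2.96 × 2.24) = 0.38 / 4.33 = 0.0877 V⁻¹.

λ = 0.0877 V⁻¹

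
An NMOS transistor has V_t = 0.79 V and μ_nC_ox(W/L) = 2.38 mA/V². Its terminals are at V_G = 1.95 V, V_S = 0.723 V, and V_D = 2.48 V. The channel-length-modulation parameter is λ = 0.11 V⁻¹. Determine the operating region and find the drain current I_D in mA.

Saturation; I_D = 0.271 mA

V_GS = V_G − V_S = 1.95 − 0.723 = 1.23 V; V_DS = V_D − V_S = 2.48 − 0.723 = 1.76 V.
V_ov = V_GS − V_t = 1.23 − 0.79 = 0.437 V.
Since V_DS = 1.76 V ≥ V_ov = 0.437 V, the device is in saturation.
I_D = ½ k_n V_ov² (1 + λ V_DS) = 0.5 × 2.38 × 0.437² × (1 + 0.11 × 1.76) = 0.271 mA.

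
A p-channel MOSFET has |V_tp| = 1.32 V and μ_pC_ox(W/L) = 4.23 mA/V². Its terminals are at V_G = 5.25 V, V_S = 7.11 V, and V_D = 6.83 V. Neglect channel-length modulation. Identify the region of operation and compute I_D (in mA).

V_SG = V_S − V_G = 7.11 − 5.25 = 1.86 V; V_SD = V_S − V_D = 7.11 − 6.83 = 0.28 V.
V_ov = V_SG − |V_tp| = 1.86 − 1.32 = 0.54 V.
Since V_SD = 0.28 V < V_ov = 0.54 V, the device is in the triode region.
I_D = k_p [V_ov · V_SD − ½ V_SD²] = 4.23 × [0.54 × 0.28 − 0.5 × 0.28²] = 0.474 mA.

Triode; I_D = 0.474 mA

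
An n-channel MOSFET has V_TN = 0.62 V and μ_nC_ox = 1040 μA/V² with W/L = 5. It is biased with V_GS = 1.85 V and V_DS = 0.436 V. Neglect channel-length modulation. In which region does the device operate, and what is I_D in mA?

Triode; I_D = 2.29 mA

k_n = μ_nC_ox · (W/L) = 5.2 mA/V².
V_ov = V_GS − V_TN = 1.85 − 0.62 = 1.23 V.
Since V_DS = 0.436 V < V_ov = 1.23 V, the device is in the triode region.
I_D = k_n [V_ov · V_DS − ½ V_DS²] = 5.2 × [1.23 × 0.436 − 0.5 × 0.436²] = 2.29 mA.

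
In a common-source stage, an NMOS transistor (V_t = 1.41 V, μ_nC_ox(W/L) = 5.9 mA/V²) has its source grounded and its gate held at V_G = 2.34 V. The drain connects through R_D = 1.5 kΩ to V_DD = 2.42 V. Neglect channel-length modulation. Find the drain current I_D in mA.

I_D = 1.41 mA

V_GS = V_G = 2.34 V, so V_ov = 2.34 − 1.41 = 0.93 V.
Assume saturation: I_D = ½ k_n V_ov² = 0.5 × 5.9 × 0.93² = 2.55 mA, giving V_DS = V_DD − I_D R_D = 2.42 − 2.55 × 1.5 = -1.41 V.
But -1.41 V < V_ov = 0.93 V, so the device is actually in triode.
In triode I_D = k_n[V_ov V_DS − ½ V_DS²] and I_D = (V_DD − V_DS)/R_D. Equating: 4.43 V_DS² − 9.231 V_DS + 2.42 = 0, giving V_DS = 0.308 V (the root below V_ov).
I_D = (2.42 − 0.308) / 1.5 = 1.41 mA.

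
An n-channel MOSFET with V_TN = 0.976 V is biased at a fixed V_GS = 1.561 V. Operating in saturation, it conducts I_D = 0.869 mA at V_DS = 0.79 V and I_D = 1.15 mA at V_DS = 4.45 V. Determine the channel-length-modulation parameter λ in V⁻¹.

With V_GS fixed, I_D ∝ (1 + λ V_DS) in saturation, so I_D2/I_D1 = (1 + λ V_DS2)/(1 + λ V_DS1).
1.15/0.869 = 1.323 = (1 + 4.45 λ)/(1 + 0.79 λ).
Solving: λ (I_D1 V_DS2 − I_D2 V_DS1) = I_D2 − I_D1, so λ = (1.15 − 0.869) / (0.869 × 4.45 − 1.15 × 0.79) = 0.281 / 2.96 = 0.095 V⁻¹.

λ = 0.0950 V⁻¹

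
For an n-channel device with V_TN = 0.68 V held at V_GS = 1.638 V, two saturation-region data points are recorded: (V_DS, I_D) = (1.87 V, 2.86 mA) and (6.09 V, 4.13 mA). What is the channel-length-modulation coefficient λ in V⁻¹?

λ = 0.131 V⁻¹

With V_GS fixed, I_D ∝ (1 + λ V_DS) in saturation, so I_D2/I_D1 = (1 + λ V_DS2)/(1 + λ V_DS1).
4.13/2.86 = 1.444 = (1 + 6.09 λ)/(1 + 1.87 λ).
Solving: λ (I_D1 V_DS2 − I_D2 V_DS1) = I_D2 − I_D1, so λ = (4.13 − 2.86) / (2.86 × 6.09 − 4.13 × 1.87) = 1.27 / 9.69 = 0.131 V⁻¹.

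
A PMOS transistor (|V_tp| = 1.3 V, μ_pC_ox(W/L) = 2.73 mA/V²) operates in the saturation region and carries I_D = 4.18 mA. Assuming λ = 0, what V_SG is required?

In saturation I_D = ½ k_p (V_SG − |V_tp|)², so V_SG − |V_tp| = √(2 I_D / k_p) = √(2 × 4.18 / 2.73) = 1.75 V.
V_SG = 1.3 + 1.75 = 3.05 V.

V_SG = 3.05 V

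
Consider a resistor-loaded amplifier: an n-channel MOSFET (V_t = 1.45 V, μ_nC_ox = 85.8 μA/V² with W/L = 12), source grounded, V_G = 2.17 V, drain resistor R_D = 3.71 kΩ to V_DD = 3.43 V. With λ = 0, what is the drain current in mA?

V_GS = V_G = 2.17 V, so V_ov = 2.17 − 1.45 = 0.72 V.
k_n = μ_nC_ox · (W/L) = 1.03 mA/V².
Assume saturation: I_D = ½ k_n V_ov² = 0.5 × 1.03 × 0.72² = 0.267 mA, giving V_DS = V_DD − I_D R_D = 3.43 − 0.267 × 3.71 = 2.44 V.
V_DS = 2.44 V ≥ V_ov = 0.72 V, confirming saturation.

I_D = 0.267 mA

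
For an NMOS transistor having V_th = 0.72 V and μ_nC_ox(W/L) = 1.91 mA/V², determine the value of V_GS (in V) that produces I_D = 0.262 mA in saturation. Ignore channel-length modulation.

In saturation I_D = ½ k_n (V_GS − V_th)², so V_GS − V_th = √(2 I_D / k_n) = √(2 × 0.262 / 1.91) = 0.524 V.
V_GS = 0.72 + 0.524 = 1.24 V.

V_GS = 1.24 V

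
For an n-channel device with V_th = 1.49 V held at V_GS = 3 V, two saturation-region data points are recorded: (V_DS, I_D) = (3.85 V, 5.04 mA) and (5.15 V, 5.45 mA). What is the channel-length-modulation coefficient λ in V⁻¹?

With V_GS fixed, I_D ∝ (1 + λ V_DS) in saturation, so I_D2/I_D1 = (1 + λ V_DS2)/(1 + λ V_DS1).
5.45/5.04 = 1.081 = (1 + 5.15 λ)/(1 + 3.85 λ).
Solving: λ (I_D1 V_DS2 − I_D2 V_DS1) = I_D2 − I_D1, so λ = (5.45 − 5.04) / (5.04 × 5.15 − 5.45 × 3.85) = 0.41 / 4.97 = 0.0824 V⁻¹.

λ = 0.0824 V⁻¹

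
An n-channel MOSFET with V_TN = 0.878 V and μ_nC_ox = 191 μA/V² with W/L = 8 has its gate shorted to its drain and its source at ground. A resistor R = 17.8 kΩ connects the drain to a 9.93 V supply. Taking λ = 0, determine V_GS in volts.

V_GS = 1.66 V

With gate tied to drain, V_GS = V_DS ≥ V_GS − V_TN, so the device is in saturation.
k_n = μ_nC_ox · (W/L) = 1.528 mA/V².
KCL at the drain: ½ k_n (V_GS − V_TN)² = (V_DD − V_GS)/R.
Let x = V_GS − 0.878. Then 13.6 x² + x − 9.052 = 0, giving x = 0.78 V (positive root), so V_GS = 1.66 V.
I_D = (V_DD − V_GS)/R = (9.93 − 1.66) / 17.8 = 0.465 mA.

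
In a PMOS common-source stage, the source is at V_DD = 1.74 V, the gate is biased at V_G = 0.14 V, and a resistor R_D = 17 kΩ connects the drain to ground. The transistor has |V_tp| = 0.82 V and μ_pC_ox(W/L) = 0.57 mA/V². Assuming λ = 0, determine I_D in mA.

V_SG = V_DD − V_G = 1.74 − 0.14 = 1.6 V, so V_ov = 1.6 − 0.82 = 0.78 V.
Assume saturation: I_D = ½ k_p V_ov² = 0.5 × 0.57 × 0.78² = 0.173 mA, giving V_SD = V_DD − I_D R_D = 1.74 − 0.173 × 17 = -1.21 V.
But -1.21 V < V_ov = 0.78 V, so the device is actually in triode.
In triode I_D = k_p[V_ov V_SD − ½ V_SD²] and I_D = (V_DD − V_SD)/R_D. Equating: 4.84 V_SD² − 8.558 V_SD + 1.74 = 0, giving V_SD = 0.234 V (the root below V_ov).
I_D = (1.74 − 0.234) / 17 = 0.0886 mA.

I_D = 0.0886 mA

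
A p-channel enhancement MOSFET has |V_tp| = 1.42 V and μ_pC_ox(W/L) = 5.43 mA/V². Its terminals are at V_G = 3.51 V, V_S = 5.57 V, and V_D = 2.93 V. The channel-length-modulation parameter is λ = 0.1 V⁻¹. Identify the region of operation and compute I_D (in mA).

Saturation; I_D = 1.41 mA

V_SG = V_S − V_G = 5.57 − 3.51 = 2.06 V; V_SD = V_S − V_D = 5.57 − 2.93 = 2.64 V.
V_ov = V_SG − |V_tp| = 2.06 − 1.42 = 0.64 V.
Since V_SD = 2.64 V ≥ V_ov = 0.64 V, the device is in saturation.
I_D = ½ k_p V_ov² (1 + λ V_SD) = 0.5 × 5.43 × 0.64² × (1 + 0.1 × 2.64) = 1.41 mA.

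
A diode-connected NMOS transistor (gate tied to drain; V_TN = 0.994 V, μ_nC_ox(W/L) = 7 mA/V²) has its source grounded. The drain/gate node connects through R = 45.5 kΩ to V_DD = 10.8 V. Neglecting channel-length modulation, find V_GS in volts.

With gate tied to drain, V_GS = V_DS ≥ V_GS − V_TN, so the device is in saturation.
KCL at the drain: ½ k_n (V_GS − V_TN)² = (V_DD − V_GS)/R.
Let x = V_GS − 0.994. Then 159 x² + x − 9.806 = 0, giving x = 0.245 V (positive root), so V_GS = 1.24 V.
I_D = (V_DD − V_GS)/R = (10.8 − 1.24) / 45.5 = 0.21 mA.

V_GS = 1.24 V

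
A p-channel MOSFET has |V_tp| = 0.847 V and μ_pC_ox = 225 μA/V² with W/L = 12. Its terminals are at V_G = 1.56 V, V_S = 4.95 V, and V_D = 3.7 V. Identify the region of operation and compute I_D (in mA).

V_SG = V_S − V_G = 4.95 − 1.56 = 3.39 V; V_SD = V_S − V_D = 4.95 − 3.7 = 1.25 V.
k_p = μ_pC_ox · (W/L) = 2.7 mA/V².
V_ov = V_SG − |V_tp| = 3.39 − 0.847 = 2.54 V.
Since V_SD = 1.25 V < V_ov = 2.54 V, the device is in the triode region.
I_D = k_p [V_ov · V_SD − ½ V_SD²] = 2.7 × [2.54 × 1.25 − 0.5 × 1.25²] = 6.47 mA.

Triode; I_D = 6.47 mA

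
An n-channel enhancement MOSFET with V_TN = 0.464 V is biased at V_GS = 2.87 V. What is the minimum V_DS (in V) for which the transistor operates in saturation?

V_DS,sat = 2.41 V

The boundary between triode and saturation is V_DS = V_GS − V_TN = V_ov.
V_ov = 2.87 − 0.464 = 2.41 V.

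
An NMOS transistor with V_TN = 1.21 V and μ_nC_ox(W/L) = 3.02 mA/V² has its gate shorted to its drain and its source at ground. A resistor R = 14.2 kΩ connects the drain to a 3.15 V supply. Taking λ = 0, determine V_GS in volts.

With gate tied to drain, V_GS = V_DS ≥ V_GS − V_TN, so the device is in saturation.
KCL at the drain: ½ k_n (V_GS − V_TN)² = (V_DD − V_GS)/R.
Let x = V_GS − 1.21. Then 21.4 x² + x − 1.94 = 0, giving x = 0.278 V (positive root), so V_GS = 1.49 V.
I_D = (V_DD − V_GS)/R = (3.15 − 1.49) / 14.2 = 0.117 mA.

V_GS = 1.49 V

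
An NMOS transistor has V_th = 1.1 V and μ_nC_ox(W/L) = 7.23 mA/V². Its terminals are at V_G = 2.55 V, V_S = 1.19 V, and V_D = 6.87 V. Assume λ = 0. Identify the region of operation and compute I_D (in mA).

V_GS = V_G − V_S = 2.55 − 1.19 = 1.36 V; V_DS = V_D − V_S = 6.87 − 1.19 = 5.68 V.
V_ov = V_GS − V_th = 1.36 − 1.1 = 0.26 V.
Since V_DS = 5.68 V ≥ V_ov = 0.26 V, the device is in saturation.
I_D = ½ k_n V_ov² = 0.5 × 7.23 × 0.26² = 0.244 mA.

Saturation; I_D = 0.244 mA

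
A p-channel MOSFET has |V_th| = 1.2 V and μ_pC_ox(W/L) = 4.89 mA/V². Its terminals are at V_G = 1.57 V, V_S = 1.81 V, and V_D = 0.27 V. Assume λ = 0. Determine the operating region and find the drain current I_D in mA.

V_SG = V_S − V_G = 1.81 − 1.57 = 0.24 V; V_SD = V_S − V_D = 1.81 − 0.27 = 1.54 V.
V_SG = 0.24 V < |V_th| = 1.2 V, so the transistor is in cutoff.

Cutoff; I_D = 0 mA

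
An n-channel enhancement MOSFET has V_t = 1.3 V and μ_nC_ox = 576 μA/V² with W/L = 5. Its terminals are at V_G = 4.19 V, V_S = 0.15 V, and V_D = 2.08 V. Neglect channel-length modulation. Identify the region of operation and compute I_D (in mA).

V_GS = V_G − V_S = 4.19 − 0.15 = 4.04 V; V_DS = V_D − V_S = 2.08 − 0.15 = 1.93 V.
k_n = μ_nC_ox · (W/L) = 2.88 mA/V².
V_ov = V_GS − V_t = 4.04 − 1.3 = 2.74 V.
Since V_DS = 1.93 V < V_ov = 2.74 V, the device is in the triode region.
I_D = k_n [V_ov · V_DS − ½ V_DS²] = 2.88 × [2.74 × 1.93 − 0.5 × 1.93²] = 9.87 mA.

Triode; I_D = 9.87 mA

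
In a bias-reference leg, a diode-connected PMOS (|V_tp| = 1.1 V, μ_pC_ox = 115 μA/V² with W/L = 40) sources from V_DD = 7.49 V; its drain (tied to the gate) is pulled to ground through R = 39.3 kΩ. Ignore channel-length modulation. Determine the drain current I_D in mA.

With gate tied to drain, V_SG = V_SD ≥ V_SG − |V_tp|, so the device is in saturation.
k_p = μ_pC_ox · (W/L) = 4.6 mA/V².
KCL at the drain: ½ k_p (V_SG − |V_tp|)² = (V_DD − V_SG)/R.
Let x = V_SG − 1.1. Then 90.4 x² + x − 6.39 = 0, giving x = 0.26 V (positive root), so V_SG = 1.36 V.
I_D = (V_DD − V_SG)/R = (7.49 − 1.36) / 39.3 = 0.156 mA.

I_D = 0.156 mA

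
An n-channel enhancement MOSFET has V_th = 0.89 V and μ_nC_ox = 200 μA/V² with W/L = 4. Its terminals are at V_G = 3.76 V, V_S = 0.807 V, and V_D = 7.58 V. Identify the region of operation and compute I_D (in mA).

Saturation; I_D = 1.70 mA

V_GS = V_G − V_S = 3.76 − 0.807 = 2.95 V; V_DS = V_D − V_S = 7.58 − 0.807 = 6.77 V.
k_n = μ_nC_ox · (W/L) = 0.8 mA/V².
V_ov = V_GS − V_th = 2.95 − 0.89 = 2.06 V.
Since V_DS = 6.77 V ≥ V_ov = 2.06 V, the device is in saturation.
I_D = ½ k_n V_ov² = 0.5 × 0.8 × 2.06² = 1.7 mA.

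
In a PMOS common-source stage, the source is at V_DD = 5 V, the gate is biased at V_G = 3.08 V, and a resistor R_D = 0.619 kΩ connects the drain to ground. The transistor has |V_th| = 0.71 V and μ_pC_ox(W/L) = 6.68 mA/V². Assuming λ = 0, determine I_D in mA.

V_SG = V_DD − V_G = 5 − 3.08 = 1.92 V, so V_ov = 1.92 − 0.71 = 1.21 V.
Assume saturation: I_D = ½ k_p V_ov² = 0.5 × 6.68 × 1.21² = 4.89 mA, giving V_SD = V_DD − I_D R_D = 5 − 4.89 × 0.619 = 1.97 V.
V_SD = 1.97 V ≥ V_ov = 1.21 V, confirming saturation.

I_D = 4.89 mA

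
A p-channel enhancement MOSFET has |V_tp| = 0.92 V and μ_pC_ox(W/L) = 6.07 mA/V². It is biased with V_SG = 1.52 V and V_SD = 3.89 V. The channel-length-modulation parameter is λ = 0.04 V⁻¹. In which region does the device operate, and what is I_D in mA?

Saturation; I_D = 1.26 mA

V_ov = V_SG − |V_tp| = 1.52 − 0.92 = 0.6 V.
Since V_SD = 3.89 V ≥ V_ov = 0.6 V, the device is in saturation.
I_D = ½ k_p V_ov² (1 + λ V_SD) = 0.5 × 6.07 × 0.6² × (1 + 0.04 × 3.89) = 1.26 mA.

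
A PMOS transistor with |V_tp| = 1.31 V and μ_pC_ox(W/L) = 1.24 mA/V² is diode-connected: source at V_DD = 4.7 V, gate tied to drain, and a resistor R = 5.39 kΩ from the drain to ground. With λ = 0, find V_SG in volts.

V_SG = 2.18 V

With gate tied to drain, V_SG = V_SD ≥ V_SG − |V_tp|, so the device is in saturation.
KCL at the drain: ½ k_p (V_SG − |V_tp|)² = (V_DD − V_SG)/R.
Let x = V_SG − 1.31. Then 3.34 x² + x − 3.39 = 0, giving x = 0.869 V (positive root), so V_SG = 2.18 V.
I_D = (V_DD − V_SG)/R = (4.7 − 2.18) / 5.39 = 0.468 mA.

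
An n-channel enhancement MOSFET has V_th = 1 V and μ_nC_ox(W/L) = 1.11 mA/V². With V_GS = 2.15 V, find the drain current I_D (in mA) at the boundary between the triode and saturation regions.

I_D = 0.734 mA

At the boundary V_DS = V_ov = V_GS − V_th = 2.15 − 1 = 1.15 V.
I_D = ½ k_n V_ov² = 0.5 × 1.11 × 1.15² = 0.734 mA.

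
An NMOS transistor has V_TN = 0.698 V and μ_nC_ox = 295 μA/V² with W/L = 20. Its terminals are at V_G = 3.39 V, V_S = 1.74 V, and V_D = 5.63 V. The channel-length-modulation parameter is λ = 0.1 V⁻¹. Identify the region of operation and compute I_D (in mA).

Saturation; I_D = 3.71 mA

V_GS = V_G − V_S = 3.39 − 1.74 = 1.65 V; V_DS = V_D − V_S = 5.63 − 1.74 = 3.89 V.
k_n = μ_nC_ox · (W/L) = 5.9 mA/V².
V_ov = V_GS − V_TN = 1.65 − 0.698 = 0.952 V.
Since V_DS = 3.89 V ≥ V_ov = 0.952 V, the device is in saturation.
I_D = ½ k_n V_ov² (1 + λ V_DS) = 0.5 × 5.9 × 0.952² × (1 + 0.1 × 3.89) = 3.71 mA.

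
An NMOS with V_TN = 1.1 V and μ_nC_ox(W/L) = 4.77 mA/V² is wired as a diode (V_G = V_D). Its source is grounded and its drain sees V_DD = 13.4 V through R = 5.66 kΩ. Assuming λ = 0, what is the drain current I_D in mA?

I_D = 2.01 mA

With gate tied to drain, V_GS = V_DS ≥ V_GS − V_TN, so the device is in saturation.
KCL at the drain: ½ k_n (V_GS − V_TN)² = (V_DD − V_GS)/R.
Let x = V_GS − 1.1. Then 13.5 x² + x − 12.3 = 0, giving x = 0.918 V (positive root), so V_GS = 2.02 V.
I_D = (V_DD − V_GS)/R = (13.4 − 2.02) / 5.66 = 2.01 mA.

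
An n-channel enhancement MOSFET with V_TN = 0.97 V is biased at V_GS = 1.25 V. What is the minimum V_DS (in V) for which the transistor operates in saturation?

V_DS,sat = 0.280 V

The boundary between triode and saturation is V_DS = V_GS − V_TN = V_ov.
V_ov = 1.25 − 0.97 = 0.28 V.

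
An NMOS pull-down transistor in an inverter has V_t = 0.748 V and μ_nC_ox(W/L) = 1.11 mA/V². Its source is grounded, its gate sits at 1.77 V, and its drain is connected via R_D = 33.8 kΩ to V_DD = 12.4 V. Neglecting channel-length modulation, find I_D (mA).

V_GS = V_G = 1.77 V, so V_ov = 1.77 − 0.748 = 1.02 V.
Assume saturation: I_D = ½ k_n V_ov² = 0.5 × 1.11 × 1.02² = 0.58 mA, giving V_DS = V_DD − I_D R_D = 12.4 − 0.58 × 33.8 = -7.19 V.
But -7.19 V < V_ov = 1.02 V, so the device is actually in triode.
In triode I_D = k_n[V_ov V_DS − ½ V_DS²] and I_D = (V_DD − V_DS)/R_D. Equating: 18.8 V_DS² − 39.34 V_DS + 12.4 = 0, giving V_DS = 0.386 V (the root below V_ov).
I_D = (12.4 − 0.386) / 33.8 = 0.355 mA.

I_D = 0.355 mA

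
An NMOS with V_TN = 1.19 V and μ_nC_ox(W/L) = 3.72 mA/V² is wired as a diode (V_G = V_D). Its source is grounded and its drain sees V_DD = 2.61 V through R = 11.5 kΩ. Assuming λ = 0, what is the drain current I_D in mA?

With gate tied to drain, V_GS = V_DS ≥ V_GS − V_TN, so the device is in saturation.
KCL at the drain: ½ k_n (V_GS − V_TN)² = (V_DD − V_GS)/R.
Let x = V_GS − 1.19. Then 21.4 x² + x − 1.42 = 0, giving x = 0.235 V (positive root), so V_GS = 1.43 V.
I_D = (V_DD − V_GS)/R = (2.61 − 1.43) / 11.5 = 0.103 mA.

I_D = 0.103 mA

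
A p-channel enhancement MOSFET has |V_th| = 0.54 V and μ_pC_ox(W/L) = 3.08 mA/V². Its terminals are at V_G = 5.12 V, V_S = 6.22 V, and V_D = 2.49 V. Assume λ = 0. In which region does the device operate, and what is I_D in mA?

Saturation; I_D = 0.483 mA

V_SG = V_S − V_G = 6.22 − 5.12 = 1.1 V; V_SD = V_S − V_D = 6.22 − 2.49 = 3.73 V.
V_ov = V_SG − |V_th| = 1.1 − 0.54 = 0.56 V.
Since V_SD = 3.73 V ≥ V_ov = 0.56 V, the device is in saturation.
I_D = ½ k_p V_ov² = 0.5 × 3.08 × 0.56² = 0.483 mA.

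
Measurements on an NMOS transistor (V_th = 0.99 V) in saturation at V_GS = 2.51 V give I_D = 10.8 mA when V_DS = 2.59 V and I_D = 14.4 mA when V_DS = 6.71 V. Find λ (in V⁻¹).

λ = 0.102 V⁻¹

With V_GS fixed, I_D ∝ (1 + λ V_DS) in saturation, so I_D2/I_D1 = (1 + λ V_DS2)/(1 + λ V_DS1).
14.4/10.8 = 1.333 = (1 + 6.71 λ)/(1 + 2.59 λ).
Solving: λ (I_D1 V_DS2 − I_D2 V_DS1) = I_D2 − I_D1, so λ = (14.4 − 10.8) / (10.8 × 6.71 − 14.4 × 2.59) = 3.6 / 35.2 = 0.102 V⁻¹.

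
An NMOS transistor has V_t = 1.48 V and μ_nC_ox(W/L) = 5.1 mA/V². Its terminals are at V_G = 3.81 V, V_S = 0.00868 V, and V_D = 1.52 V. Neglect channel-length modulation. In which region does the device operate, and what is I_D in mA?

V_GS = V_G − V_S = 3.81 − 0.00868 = 3.8 V; V_DS = V_D − V_S = 1.52 − 0.00868 = 1.51 V.
V_ov = V_GS − V_t = 3.8 − 1.48 = 2.32 V.
Since V_DS = 1.51 V < V_ov = 2.32 V, the device is in the triode region.
I_D = k_n [V_ov · V_DS − ½ V_DS²] = 5.1 × [2.32 × 1.51 − 0.5 × 1.51²] = 12.1 mA.

Triode; I_D = 12.1 mA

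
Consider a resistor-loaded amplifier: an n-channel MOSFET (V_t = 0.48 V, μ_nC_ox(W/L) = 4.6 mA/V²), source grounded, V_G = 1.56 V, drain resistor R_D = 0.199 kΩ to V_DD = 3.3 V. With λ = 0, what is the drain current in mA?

V_GS = V_G = 1.56 V, so V_ov = 1.56 − 0.48 = 1.08 V.
Assume saturation: I_D = ½ k_n V_ov² = 0.5 × 4.6 × 1.08² = 2.68 mA, giving V_DS = V_DD − I_D R_D = 3.3 − 2.68 × 0.199 = 2.77 V.
V_DS = 2.77 V ≥ V_ov = 1.08 V, confirming saturation.

I_D = 2.68 mA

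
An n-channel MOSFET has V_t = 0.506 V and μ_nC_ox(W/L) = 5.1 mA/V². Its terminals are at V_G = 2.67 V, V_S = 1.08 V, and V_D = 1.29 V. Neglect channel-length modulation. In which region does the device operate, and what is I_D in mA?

Triode; I_D = 1.05 mA

V_GS = V_G − V_S = 2.67 − 1.08 = 1.59 V; V_DS = V_D − V_S = 1.29 − 1.08 = 0.21 V.
V_ov = V_GS − V_t = 1.59 − 0.506 = 1.08 V.
Since V_DS = 0.21 V < V_ov = 1.08 V, the device is in the triode region.
I_D = k_n [V_ov · V_DS − ½ V_DS²] = 5.1 × [1.08 × 0.21 − 0.5 × 0.21²] = 1.05 mA.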